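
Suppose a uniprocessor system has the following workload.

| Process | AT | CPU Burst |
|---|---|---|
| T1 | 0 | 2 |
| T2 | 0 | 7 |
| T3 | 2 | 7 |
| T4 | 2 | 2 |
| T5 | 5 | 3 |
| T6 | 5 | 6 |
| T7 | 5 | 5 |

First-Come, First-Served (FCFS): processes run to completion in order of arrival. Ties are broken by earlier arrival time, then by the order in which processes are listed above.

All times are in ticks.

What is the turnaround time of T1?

2

Gantt: | T1 0-2 | T2 2-9 | T3 9-16 | T4 16-18 | T5 18-21 | T6 21-27 | T7 27-32 |
Completion: T1=2  T2=9  T3=16  T4=18  T5=21  T6=27  T7=32
Turnaround (C−A): T1=2  T2=9  T3=14  T4=16  T5=16  T6=22  T7=27
Turnaround(T1) = completion − arrival = 2 − 0 = 2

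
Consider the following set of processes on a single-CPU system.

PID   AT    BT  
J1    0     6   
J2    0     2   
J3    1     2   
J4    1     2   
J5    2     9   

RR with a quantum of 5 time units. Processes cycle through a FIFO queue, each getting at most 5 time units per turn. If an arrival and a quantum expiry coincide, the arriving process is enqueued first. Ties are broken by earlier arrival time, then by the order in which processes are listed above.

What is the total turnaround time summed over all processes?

61

Schedule: | J1 0-5 | J2 5-7 | J3 7-9 | J4 9-11 | J5 11-16 | J1 16-17 | J5 17-21 |
Completion: J1=17  J2=7  J3=9  J4=11  J5=21
Turnaround (C−A): J1=17  J2=7  J3=8  J4=10  J5=19
Turnaround = completion − arrival: J1=17, J2=7, J3=8, J4=10, J5=19
Total turnaround = 17 + 7 + 8 + 10 + 19 = 61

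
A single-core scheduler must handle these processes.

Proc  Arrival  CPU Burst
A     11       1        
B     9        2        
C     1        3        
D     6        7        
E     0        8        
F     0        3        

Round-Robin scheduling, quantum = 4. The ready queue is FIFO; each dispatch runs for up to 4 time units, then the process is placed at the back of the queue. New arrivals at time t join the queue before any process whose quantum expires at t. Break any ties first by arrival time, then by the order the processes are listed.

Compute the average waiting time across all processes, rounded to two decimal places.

Schedule: | E 0-4 | F 4-7 | C 7-10 | E 10-14 | D 14-18 | B 18-20 | A 20-21 | D 21-24 |
Completion: A=21  B=20  C=10  D=24  E=14  F=7
Turnaround (C−A): A=10  B=11  C=9  D=18  E=14  F=7
Waiting times: A=9, B=9, C=6, D=11, E=6, F=4
Average waiting = (9+9+6+11+6+4) / 6 = 45/6 = 7.50

7.50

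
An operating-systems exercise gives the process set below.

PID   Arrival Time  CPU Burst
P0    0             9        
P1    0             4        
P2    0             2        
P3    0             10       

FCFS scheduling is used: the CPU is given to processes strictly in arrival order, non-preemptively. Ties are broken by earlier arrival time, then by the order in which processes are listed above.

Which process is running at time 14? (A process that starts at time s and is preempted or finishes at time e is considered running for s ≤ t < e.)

P2

Gantt: | P0 0-9 | P1 9-13 | P2 13-15 | P3 15-25 |
Completion: P0=9  P1=13  P2=15  P3=25
Turnaround (C−A): P0=9  P1=13  P2=15  P3=25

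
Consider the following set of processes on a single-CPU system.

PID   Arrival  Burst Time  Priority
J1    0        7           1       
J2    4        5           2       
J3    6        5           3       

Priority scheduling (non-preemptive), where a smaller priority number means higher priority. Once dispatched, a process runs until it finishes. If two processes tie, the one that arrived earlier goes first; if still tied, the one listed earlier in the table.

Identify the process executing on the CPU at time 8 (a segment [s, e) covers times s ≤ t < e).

J2

Gantt: | J1 0-7 | J2 7-12 | J3 12-17 |
Completion: J1=7  J2=12  J3=17
Turnaround (C−A): J1=7  J2=8  J3=11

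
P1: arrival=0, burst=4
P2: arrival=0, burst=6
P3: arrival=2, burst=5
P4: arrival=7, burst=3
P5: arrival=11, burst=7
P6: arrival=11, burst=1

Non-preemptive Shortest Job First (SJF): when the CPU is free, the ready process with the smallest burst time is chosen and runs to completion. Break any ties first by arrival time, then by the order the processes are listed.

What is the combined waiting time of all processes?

Gantt: | P1 0-4 | P3 4-9 | P4 9-12 | P6 12-13 | P2 13-19 | P5 19-26 |
Completion: P1=4  P2=19  P3=9  P4=12  P5=26  P6=13
Turnaround (C−A): P1=4  P2=19  P3=7  P4=5  P5=15  P6=2
Waiting = turnaround − burst: P1=0, P2=13, P3=2, P4=2, P5=8, P6=1
Total waiting = 0 + 13 + 2 + 2 + 8 + 1 = 26

26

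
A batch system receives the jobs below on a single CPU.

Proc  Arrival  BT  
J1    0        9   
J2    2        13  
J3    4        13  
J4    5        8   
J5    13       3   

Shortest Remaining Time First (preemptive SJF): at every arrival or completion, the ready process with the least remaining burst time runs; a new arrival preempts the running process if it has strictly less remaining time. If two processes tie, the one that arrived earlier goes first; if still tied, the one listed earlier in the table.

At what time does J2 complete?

33

Gantt: | J1 0-9 | J4 9-13 | J5 13-16 | J4 16-20 | J2 20-33 | J3 33-46 |
Completion: J1=9  J2=33  J3=46  J4=20  J5=16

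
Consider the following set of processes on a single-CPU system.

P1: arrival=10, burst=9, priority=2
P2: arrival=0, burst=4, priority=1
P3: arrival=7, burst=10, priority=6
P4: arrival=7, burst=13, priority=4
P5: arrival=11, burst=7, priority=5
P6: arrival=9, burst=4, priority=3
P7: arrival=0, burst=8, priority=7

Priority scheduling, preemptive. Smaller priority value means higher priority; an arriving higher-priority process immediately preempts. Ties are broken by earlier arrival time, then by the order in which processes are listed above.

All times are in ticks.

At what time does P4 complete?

Timeline: | P2 0-4 | P7 4-7 | P4 7-9 | P6 9-10 | P1 10-19 | P6 19-22 | P4 22-33 | P5 33-40 | P3 40-50 | P7 50-55 |
Completion: P1=19  P2=4  P3=50  P4=33  P5=40  P6=22  P7=55
Turnaround (C−A): P1=9  P2=4  P3=43  P4=26  P5=29  P6=13  P7=55

33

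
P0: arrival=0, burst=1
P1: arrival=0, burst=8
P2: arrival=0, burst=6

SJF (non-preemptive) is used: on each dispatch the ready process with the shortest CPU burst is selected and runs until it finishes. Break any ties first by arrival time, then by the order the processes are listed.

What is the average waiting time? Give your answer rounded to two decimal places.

Gantt: | P0 0-1 | P2 1-7 | P1 7-15 |
Completion: P0=1  P1=15  P2=7
Waiting times: P0=0, P1=7, P2=1
Average waiting = (0+7+1) / 3 = 8/3 = 2.67

2.67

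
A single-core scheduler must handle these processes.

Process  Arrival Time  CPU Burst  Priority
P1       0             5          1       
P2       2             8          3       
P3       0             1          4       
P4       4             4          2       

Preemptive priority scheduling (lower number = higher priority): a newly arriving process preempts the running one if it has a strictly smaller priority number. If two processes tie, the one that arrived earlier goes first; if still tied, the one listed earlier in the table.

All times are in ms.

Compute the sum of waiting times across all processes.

Schedule: | P1 0-5 | P4 5-9 | P2 9-17 | P3 17-18 |
Completion: P1=5  P2=17  P3=18  P4=9
Turnaround (C−A): P1=5  P2=15  P3=18  P4=5
Waiting = turnaround − burst: P1=0, P2=7, P3=17, P4=1
Total waiting = 0 + 7 + 17 + 1 = 25

25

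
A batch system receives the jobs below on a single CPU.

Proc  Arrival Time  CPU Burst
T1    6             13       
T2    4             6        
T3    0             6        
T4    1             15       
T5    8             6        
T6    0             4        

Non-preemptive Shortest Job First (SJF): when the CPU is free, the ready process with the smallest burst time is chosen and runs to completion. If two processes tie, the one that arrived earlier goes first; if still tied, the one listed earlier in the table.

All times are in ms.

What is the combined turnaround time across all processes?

Timeline: | T6 0-4 | T3 4-10 | T2 10-16 | T5 16-22 | T1 22-35 | T4 35-50 |
Completion: T1=35  T2=16  T3=10  T4=50  T5=22  T6=4
Turnaround = completion − arrival: T1=29, T2=12, T3=10, T4=49, T5=14, T6=4
Total turnaround = 29 + 12 + 10 + 49 + 14 + 4 = 118

118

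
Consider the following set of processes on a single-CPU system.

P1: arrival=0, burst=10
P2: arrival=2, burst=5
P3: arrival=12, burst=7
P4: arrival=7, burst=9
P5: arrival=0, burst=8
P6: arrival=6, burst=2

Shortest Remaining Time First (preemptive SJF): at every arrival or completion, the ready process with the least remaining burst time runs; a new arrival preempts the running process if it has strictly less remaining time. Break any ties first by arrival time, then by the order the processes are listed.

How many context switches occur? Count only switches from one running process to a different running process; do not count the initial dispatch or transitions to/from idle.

6

Schedule: | P5 0-2 | P2 2-7 | P6 7-9 | P5 9-15 | P3 15-22 | P4 22-31 | P1 31-41 |
Completion: P1=41  P2=7  P3=22  P4=31  P5=15  P6=9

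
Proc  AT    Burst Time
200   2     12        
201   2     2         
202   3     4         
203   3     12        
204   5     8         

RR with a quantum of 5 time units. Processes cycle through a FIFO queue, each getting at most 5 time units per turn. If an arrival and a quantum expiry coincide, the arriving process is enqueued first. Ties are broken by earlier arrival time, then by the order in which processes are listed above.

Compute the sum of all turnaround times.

121

Schedule: | idle 0-2 | 200 2-7 | 201 7-9 | 202 9-13 | 203 13-18 | 204 18-23 | 200 23-28 | 203 28-33 | 204 33-36 | 200 36-38 | 203 38-40 |
Completion: 200=38  201=9  202=13  203=40  204=36
Turnaround (C−A): 200=36  201=7  202=10  203=37  204=31
Turnaround = completion − arrival: 200=36, 201=7, 202=10, 203=37, 204=31
Total turnaround = 36 + 7 + 10 + 37 + 31 = 121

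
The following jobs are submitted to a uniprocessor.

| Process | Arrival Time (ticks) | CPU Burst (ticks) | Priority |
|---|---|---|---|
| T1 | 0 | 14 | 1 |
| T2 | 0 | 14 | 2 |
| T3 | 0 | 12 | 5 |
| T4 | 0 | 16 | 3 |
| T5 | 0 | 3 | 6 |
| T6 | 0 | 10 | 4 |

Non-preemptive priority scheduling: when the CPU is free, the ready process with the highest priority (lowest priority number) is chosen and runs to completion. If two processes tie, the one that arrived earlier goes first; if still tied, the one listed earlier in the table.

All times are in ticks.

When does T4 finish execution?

Gantt: | T1 0-14 | T2 14-28 | T4 28-44 | T6 44-54 | T3 54-66 | T5 66-69 |
Completion: T1=14  T2=28  T3=66  T4=44  T5=69  T6=54

44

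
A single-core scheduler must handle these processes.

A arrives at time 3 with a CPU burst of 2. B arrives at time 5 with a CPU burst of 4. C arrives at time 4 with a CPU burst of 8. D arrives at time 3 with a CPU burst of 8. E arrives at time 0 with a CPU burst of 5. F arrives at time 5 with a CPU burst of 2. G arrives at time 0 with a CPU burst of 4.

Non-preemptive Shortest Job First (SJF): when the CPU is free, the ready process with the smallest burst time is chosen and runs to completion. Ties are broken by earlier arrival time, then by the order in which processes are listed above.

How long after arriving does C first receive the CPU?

Timeline: | G 0-4 | A 4-6 | F 6-8 | B 8-12 | E 12-17 | D 17-25 | C 25-33 |
Completion: A=6  B=12  C=33  D=25  E=17  F=8  G=4
Response(C) = first start − arrival = 25 − 4 = 21

21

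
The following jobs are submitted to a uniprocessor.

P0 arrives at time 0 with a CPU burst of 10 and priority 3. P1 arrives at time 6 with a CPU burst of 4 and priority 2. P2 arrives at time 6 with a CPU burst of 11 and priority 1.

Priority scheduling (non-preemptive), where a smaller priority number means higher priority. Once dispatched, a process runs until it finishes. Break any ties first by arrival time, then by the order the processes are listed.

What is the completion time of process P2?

21

Timeline: | P0 0-10 | P2 10-21 | P1 21-25 |
Completion: P0=10  P1=25  P2=21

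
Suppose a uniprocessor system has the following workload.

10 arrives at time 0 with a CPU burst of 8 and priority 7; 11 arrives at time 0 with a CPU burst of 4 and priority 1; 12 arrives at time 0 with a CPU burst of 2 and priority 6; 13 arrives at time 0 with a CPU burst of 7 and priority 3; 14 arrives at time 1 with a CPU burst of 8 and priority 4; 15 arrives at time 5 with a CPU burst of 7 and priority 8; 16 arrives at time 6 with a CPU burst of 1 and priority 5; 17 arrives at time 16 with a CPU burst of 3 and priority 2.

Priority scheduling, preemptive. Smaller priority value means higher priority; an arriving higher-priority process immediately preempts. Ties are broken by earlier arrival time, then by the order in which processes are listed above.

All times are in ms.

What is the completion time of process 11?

4

Timeline: | 11 0-4 | 13 4-11 | 14 11-16 | 17 16-19 | 14 19-22 | 16 22-23 | 12 23-25 | 10 25-33 | 15 33-40 |
Completion: 10=33  11=4  12=25  13=11  14=22  15=40  16=23  17=19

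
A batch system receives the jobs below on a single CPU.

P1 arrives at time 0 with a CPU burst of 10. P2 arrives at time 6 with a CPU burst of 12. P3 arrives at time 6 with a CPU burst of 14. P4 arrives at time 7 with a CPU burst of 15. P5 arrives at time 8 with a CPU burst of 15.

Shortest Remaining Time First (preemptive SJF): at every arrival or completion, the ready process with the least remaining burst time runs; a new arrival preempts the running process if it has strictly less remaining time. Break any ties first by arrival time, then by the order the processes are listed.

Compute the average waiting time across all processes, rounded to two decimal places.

Gantt: | P1 0-10 | P2 10-22 | P3 22-36 | P4 36-51 | P5 51-66 |
Completion: P1=10  P2=22  P3=36  P4=51  P5=66
Turnaround (C−A): P1=10  P2=16  P3=30  P4=44  P5=58
Waiting times: P1=0, P2=4, P3=16, P4=29, P5=43
Average waiting = (0+4+16+29+43) / 5 = 92/5 = 18.40

18.40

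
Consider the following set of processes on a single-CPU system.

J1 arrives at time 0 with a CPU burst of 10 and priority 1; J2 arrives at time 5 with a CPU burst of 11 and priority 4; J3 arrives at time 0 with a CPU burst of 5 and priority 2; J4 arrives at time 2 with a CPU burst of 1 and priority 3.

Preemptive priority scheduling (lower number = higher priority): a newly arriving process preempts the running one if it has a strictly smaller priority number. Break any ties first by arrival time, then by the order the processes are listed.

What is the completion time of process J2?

27

Timeline: | J1 0-10 | J3 10-15 | J4 15-16 | J2 16-27 |
Completion: J1=10  J2=27  J3=15  J4=16
Turnaround (C−A): J1=10  J2=22  J3=15  J4=14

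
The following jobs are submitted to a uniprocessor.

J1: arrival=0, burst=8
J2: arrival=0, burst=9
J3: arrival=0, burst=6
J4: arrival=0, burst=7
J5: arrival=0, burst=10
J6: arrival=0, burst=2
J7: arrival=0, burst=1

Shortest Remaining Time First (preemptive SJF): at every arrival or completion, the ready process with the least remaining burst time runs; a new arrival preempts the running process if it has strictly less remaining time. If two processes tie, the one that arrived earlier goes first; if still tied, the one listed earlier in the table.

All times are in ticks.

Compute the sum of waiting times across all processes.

86

Gantt: | J7 0-1 | J6 1-3 | J3 3-9 | J4 9-16 | J1 16-24 | J2 24-33 | J5 33-43 |
Completion: J1=24  J2=33  J3=9  J4=16  J5=43  J6=3  J7=1
Waiting = turnaround − burst: J1=16, J2=24, J3=3, J4=9, J5=33, J6=1, J7=0
Total waiting = 16 + 24 + 3 + 9 + 33 + 1 + 0 = 86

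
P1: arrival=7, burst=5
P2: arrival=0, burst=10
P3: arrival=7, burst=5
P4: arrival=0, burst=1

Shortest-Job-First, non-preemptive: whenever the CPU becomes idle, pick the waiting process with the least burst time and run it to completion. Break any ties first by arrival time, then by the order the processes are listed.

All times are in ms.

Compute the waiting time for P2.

1

Gantt: | P4 0-1 | P2 1-11 | P1 11-16 | P3 16-21 |
Completion: P1=16  P2=11  P3=21  P4=1
Turnaround (C−A): P1=9  P2=11  P3=14  P4=1
Waiting(P2) = turnaround − burst = 11 − 10 = 1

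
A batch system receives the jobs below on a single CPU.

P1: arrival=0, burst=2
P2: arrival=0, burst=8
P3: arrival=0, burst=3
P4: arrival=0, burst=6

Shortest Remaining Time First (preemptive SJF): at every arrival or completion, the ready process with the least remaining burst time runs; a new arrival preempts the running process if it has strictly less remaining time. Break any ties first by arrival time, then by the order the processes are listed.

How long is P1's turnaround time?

Gantt: | P1 0-2 | P3 2-5 | P4 5-11 | P2 11-19 |
Completion: P1=2  P2=19  P3=5  P4=11
Turnaround (C−A): P1=2  P2=19  P3=5  P4=11
Turnaround(P1) = completion − arrival = 2 − 0 = 2

2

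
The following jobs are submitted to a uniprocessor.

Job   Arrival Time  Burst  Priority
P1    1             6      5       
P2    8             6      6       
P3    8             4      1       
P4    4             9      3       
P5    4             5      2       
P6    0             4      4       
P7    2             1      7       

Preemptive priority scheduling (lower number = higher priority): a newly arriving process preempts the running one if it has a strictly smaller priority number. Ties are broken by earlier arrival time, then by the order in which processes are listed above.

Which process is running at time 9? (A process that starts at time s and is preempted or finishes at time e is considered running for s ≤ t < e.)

Schedule: | P6 0-4 | P5 4-8 | P3 8-12 | P5 12-13 | P4 13-22 | P1 22-28 | P2 28-34 | P7 34-35 |
Completion: P1=28  P2=34  P3=12  P4=22  P5=13  P6=4  P7=35
Turnaround (C−A): P1=27  P2=26  P3=4  P4=18  P5=9  P6=4  P7=33

P3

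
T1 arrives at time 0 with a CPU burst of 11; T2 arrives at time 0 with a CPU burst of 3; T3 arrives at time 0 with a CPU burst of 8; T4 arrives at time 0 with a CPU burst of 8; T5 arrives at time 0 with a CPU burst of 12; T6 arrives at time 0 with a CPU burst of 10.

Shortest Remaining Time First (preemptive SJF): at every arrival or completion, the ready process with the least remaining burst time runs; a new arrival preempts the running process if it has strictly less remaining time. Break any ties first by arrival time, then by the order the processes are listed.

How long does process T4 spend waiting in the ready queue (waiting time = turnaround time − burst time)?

11

Timeline: | T2 0-3 | T3 3-11 | T4 11-19 | T6 19-29 | T1 29-40 | T5 40-52 |
Completion: T1=40  T2=3  T3=11  T4=19  T5=52  T6=29
Turnaround (C−A): T1=40  T2=3  T3=11  T4=19  T5=52  T6=29
Waiting(T4) = turnaround − burst = 19 − 8 = 11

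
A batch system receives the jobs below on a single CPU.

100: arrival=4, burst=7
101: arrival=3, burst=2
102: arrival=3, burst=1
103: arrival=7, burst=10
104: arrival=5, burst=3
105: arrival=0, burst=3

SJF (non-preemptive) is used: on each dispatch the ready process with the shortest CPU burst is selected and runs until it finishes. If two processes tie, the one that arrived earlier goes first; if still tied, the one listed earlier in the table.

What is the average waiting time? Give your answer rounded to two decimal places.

Timeline: | 105 0-3 | 102 3-4 | 101 4-6 | 104 6-9 | 100 9-16 | 103 16-26 |
Completion: 100=16  101=6  102=4  103=26  104=9  105=3
Waiting times: 100=5, 101=1, 102=0, 103=9, 104=1, 105=0
Average waiting = (5+1+0+9+1+0) / 6 = 16/6 = 2.67

2.67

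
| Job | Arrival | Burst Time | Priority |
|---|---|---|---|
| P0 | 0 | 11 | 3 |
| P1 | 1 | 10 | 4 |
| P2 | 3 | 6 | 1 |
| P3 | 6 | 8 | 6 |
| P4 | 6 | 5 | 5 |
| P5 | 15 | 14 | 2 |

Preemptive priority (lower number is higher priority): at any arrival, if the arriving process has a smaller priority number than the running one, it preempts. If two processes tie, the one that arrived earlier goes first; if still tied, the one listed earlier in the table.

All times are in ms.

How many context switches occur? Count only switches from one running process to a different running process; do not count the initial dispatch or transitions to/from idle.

Schedule: | P0 0-3 | P2 3-9 | P0 9-15 | P5 15-29 | P0 29-31 | P1 31-41 | P4 41-46 | P3 46-54 |
Completion: P0=31  P1=41  P2=9  P3=54  P4=46  P5=29

7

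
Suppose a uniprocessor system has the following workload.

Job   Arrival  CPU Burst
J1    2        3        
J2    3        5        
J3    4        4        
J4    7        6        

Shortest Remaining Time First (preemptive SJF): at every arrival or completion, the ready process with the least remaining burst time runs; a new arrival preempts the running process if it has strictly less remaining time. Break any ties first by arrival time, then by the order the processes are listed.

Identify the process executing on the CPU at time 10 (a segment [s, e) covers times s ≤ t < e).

Gantt: | idle 0-2 | J1 2-5 | J3 5-9 | J2 9-14 | J4 14-20 |
Completion: J1=5  J2=14  J3=9  J4=20

J2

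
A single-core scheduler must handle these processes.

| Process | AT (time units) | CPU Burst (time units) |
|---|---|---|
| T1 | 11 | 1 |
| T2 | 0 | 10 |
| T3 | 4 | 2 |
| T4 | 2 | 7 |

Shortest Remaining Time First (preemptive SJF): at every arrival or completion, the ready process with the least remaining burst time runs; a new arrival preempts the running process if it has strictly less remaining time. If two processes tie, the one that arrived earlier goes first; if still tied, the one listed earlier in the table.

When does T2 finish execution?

20

Schedule: | T2 0-2 | T4 2-4 | T3 4-6 | T4 6-11 | T1 11-12 | T2 12-20 |
Completion: T1=12  T2=20  T3=6  T4=11
Turnaround (C−A): T1=1  T2=20  T3=2  T4=9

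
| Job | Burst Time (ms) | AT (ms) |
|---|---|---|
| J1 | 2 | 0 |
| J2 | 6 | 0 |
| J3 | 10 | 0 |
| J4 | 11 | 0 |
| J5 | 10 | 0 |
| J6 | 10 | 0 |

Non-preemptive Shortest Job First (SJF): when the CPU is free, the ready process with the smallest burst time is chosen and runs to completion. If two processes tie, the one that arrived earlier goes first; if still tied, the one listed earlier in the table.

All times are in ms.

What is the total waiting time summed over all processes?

94

Gantt: | J1 0-2 | J2 2-8 | J3 8-18 | J5 18-28 | J6 28-38 | J4 38-49 |
Completion: J1=2  J2=8  J3=18  J4=49  J5=28  J6=38
Waiting = turnaround − burst: J1=0, J2=2, J3=8, J4=38, J5=18, J6=28
Total waiting = 0 + 2 + 8 + 38 + 18 + 28 = 94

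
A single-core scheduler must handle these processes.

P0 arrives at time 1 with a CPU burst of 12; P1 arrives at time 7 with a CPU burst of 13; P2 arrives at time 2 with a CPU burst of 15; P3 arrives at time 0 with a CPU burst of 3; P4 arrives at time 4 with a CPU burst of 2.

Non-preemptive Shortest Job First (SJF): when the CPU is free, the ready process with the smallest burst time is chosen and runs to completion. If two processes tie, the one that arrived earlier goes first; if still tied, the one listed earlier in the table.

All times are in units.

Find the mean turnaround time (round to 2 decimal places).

Schedule: | P3 0-3 | P0 3-15 | P4 15-17 | P1 17-30 | P2 30-45 |
Completion: P0=15  P1=30  P2=45  P3=3  P4=17
Turnaround times: P0=14, P1=23, P2=43, P3=3, P4=13
Average turnaround = (14+23+43+3+13) / 5 = 96/5 = 19.20

19.20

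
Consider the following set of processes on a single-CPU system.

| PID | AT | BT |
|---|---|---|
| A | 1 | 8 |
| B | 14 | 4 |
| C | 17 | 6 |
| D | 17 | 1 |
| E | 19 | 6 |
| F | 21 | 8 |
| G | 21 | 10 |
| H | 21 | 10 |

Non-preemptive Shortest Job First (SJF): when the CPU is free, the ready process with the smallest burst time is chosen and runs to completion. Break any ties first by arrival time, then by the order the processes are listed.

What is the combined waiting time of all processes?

65

Gantt: | idle 0-1 | A 1-9 | idle 9-14 | B 14-18 | D 18-19 | C 19-25 | E 25-31 | F 31-39 | G 39-49 | H 49-59 |
Completion: A=9  B=18  C=25  D=19  E=31  F=39  G=49  H=59
Turnaround (C−A): A=8  B=4  C=8  D=2  E=12  F=18  G=28  H=38
Waiting = turnaround − burst: A=0, B=0, C=2, D=1, E=6, F=10, G=18, H=28
Total waiting = 0 + 0 + 2 + 1 + 6 + 10 + 18 + 28 = 65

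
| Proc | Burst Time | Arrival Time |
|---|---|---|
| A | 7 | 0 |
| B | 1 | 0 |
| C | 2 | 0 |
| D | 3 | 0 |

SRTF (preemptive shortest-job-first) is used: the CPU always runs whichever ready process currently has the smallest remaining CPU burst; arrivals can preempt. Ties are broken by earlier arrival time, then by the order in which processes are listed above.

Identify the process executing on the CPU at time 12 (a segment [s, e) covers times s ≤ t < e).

A

Gantt: | B 0-1 | C 1-3 | D 3-6 | A 6-13 |
Completion: A=13  B=1  C=3  D=6
Turnaround (C−A): A=13  B=1  C=3  D=6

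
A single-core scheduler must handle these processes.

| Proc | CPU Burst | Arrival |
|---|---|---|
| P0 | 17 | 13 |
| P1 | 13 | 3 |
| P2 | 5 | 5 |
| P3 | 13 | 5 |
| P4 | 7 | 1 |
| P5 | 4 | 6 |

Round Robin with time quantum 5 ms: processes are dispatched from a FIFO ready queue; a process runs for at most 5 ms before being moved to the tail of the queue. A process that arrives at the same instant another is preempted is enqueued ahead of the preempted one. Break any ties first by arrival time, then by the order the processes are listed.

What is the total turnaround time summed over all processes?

Gantt: | idle 0-1 | P4 1-6 | P1 6-11 | P2 11-16 | P3 16-21 | P5 21-25 | P4 25-27 | P1 27-32 | P0 32-37 | P3 37-42 | P1 42-45 | P0 45-50 | P3 50-53 | P0 53-60 |
Completion: P0=60  P1=45  P2=16  P3=53  P4=27  P5=25
Turnaround = completion − arrival: P0=47, P1=42, P2=11, P3=48, P4=26, P5=19
Total turnaround = 47 + 42 + 11 + 48 + 26 + 19 = 193

193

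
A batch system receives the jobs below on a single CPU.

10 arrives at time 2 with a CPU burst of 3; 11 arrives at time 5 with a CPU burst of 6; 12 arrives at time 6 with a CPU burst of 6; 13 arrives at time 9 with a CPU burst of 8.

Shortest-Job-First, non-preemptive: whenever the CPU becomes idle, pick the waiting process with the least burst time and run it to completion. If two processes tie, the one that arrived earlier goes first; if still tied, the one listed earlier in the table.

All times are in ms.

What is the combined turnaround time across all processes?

36

Gantt: | idle 0-2 | 10 2-5 | 11 5-11 | 12 11-17 | 13 17-25 |
Completion: 10=5  11=11  12=17  13=25
Turnaround = completion − arrival: 10=3, 11=6, 12=11, 13=16
Total turnaround = 3 + 6 + 11 + 16 = 36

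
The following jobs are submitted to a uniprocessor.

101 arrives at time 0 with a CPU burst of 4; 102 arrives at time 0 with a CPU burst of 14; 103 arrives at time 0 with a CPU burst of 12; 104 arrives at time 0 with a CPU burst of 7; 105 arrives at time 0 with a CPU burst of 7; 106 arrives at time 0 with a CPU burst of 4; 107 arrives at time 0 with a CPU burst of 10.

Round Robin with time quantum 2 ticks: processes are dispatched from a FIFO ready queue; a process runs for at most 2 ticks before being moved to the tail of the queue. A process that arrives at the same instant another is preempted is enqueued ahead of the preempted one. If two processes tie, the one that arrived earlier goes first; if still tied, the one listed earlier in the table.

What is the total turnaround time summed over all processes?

Gantt: | 101 0-2 | 102 2-4 | 103 4-6 | 104 6-8 | 105 8-10 | 106 10-12 | 107 12-14 | 101 14-16 | 102 16-18 | 103 18-20 | 104 20-22 | 105 22-24 | 106 24-26 | 107 26-28 | 102 28-30 | 103 30-32 | 104 32-34 | 105 34-36 | 107 36-38 | 102 38-40 | 103 40-42 | 104 42-43 | 105 43-44 | 107 44-46 | 102 46-48 | 103 48-50 | 107 50-52 | 102 52-54 | 103 54-56 | 102 56-58 |
Completion: 101=16  102=58  103=56  104=43  105=44  106=26  107=52
Turnaround (C−A): 101=16  102=58  103=56  104=43  105=44  106=26  107=52
Turnaround = completion − arrival: 101=16, 102=58, 103=56, 104=43, 105=44, 106=26, 107=52
Total turnaround = 16 + 58 + 56 + 43 + 44 + 26 + 52 = 295

295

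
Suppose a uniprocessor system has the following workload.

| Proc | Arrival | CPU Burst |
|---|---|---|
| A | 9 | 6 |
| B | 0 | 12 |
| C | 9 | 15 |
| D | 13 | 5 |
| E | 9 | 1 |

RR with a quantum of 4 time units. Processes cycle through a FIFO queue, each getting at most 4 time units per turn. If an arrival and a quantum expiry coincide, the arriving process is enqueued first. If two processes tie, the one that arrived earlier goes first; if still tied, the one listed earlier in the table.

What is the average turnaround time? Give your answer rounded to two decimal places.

Timeline: | B 0-12 | A 12-16 | C 16-20 | E 20-21 | D 21-25 | A 25-27 | C 27-31 | D 31-32 | C 32-39 |
Completion: A=27  B=12  C=39  D=32  E=21
Turnaround times: A=18, B=12, C=30, D=19, E=12
Average turnaround = (18+12+30+19+12) / 5 = 91/5 = 18.20

18.20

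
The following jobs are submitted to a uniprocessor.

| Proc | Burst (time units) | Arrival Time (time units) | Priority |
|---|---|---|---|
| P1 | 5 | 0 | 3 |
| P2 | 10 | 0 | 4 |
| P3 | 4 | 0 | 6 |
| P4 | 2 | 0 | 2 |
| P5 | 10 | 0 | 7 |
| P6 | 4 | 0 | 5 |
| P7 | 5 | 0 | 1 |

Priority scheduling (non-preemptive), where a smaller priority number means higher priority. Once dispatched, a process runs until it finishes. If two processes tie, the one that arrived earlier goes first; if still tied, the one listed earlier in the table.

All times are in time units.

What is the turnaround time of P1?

Schedule: | P7 0-5 | P4 5-7 | P1 7-12 | P2 12-22 | P6 22-26 | P3 26-30 | P5 30-40 |
Completion: P1=12  P2=22  P3=30  P4=7  P5=40  P6=26  P7=5
Turnaround(P1) = completion − arrival = 12 − 0 = 12

12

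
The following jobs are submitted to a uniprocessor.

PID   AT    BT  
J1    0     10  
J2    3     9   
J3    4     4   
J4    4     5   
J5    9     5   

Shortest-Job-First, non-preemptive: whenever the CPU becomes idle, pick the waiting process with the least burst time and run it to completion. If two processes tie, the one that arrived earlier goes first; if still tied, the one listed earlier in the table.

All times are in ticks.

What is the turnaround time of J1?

10

Gantt: | J1 0-10 | J3 10-14 | J4 14-19 | J5 19-24 | J2 24-33 |
Completion: J1=10  J2=33  J3=14  J4=19  J5=24
Turnaround (C−A): J1=10  J2=30  J3=10  J4=15  J5=15
Turnaround(J1) = completion − arrival = 10 − 0 = 10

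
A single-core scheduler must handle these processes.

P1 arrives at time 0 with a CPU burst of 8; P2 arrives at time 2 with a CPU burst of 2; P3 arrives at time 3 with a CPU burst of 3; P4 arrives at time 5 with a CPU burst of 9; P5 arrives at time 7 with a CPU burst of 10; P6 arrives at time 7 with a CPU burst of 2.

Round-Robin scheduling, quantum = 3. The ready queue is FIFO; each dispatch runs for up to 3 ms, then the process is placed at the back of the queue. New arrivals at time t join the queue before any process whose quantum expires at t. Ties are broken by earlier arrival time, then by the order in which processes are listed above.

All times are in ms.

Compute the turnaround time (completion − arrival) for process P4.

25

Timeline: | P1 0-3 | P2 3-5 | P3 5-8 | P1 8-11 | P4 11-14 | P5 14-17 | P6 17-19 | P1 19-21 | P4 21-24 | P5 24-27 | P4 27-30 | P5 30-34 |
Completion: P1=21  P2=5  P3=8  P4=30  P5=34  P6=19
Turnaround (C−A): P1=21  P2=3  P3=5  P4=25  P5=27  P6=12
Turnaround(P4) = completion − arrival = 30 − 5 = 25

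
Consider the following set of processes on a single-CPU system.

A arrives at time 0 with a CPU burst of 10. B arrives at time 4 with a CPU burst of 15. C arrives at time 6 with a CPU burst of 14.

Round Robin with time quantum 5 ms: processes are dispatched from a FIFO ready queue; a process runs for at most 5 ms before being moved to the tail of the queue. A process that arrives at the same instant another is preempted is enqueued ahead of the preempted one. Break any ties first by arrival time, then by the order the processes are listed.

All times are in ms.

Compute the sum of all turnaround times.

79

Gantt: | A 0-5 | B 5-10 | A 10-15 | C 15-20 | B 20-25 | C 25-30 | B 30-35 | C 35-39 |
Completion: A=15  B=35  C=39
Turnaround (C−A): A=15  B=31  C=33
Turnaround = completion − arrival: A=15, B=31, C=33
Total turnaround = 15 + 31 + 33 = 79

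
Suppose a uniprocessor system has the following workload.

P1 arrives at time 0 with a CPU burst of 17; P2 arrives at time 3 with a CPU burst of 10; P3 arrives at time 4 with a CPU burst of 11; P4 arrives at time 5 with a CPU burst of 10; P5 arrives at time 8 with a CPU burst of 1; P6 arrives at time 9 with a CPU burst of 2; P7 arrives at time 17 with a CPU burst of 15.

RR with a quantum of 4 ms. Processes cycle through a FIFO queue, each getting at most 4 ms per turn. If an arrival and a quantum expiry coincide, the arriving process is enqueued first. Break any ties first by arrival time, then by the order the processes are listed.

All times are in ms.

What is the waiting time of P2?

32

Gantt: | P1 0-4 | P2 4-8 | P3 8-12 | P1 12-16 | P4 16-20 | P5 20-21 | P2 21-25 | P6 25-27 | P3 27-31 | P1 31-35 | P7 35-39 | P4 39-43 | P2 43-45 | P3 45-48 | P1 48-52 | P7 52-56 | P4 56-58 | P1 58-59 | P7 59-66 |
Completion: P1=59  P2=45  P3=48  P4=58  P5=21  P6=27  P7=66
Turnaround (C−A): P1=59  P2=42  P3=44  P4=53  P5=13  P6=18  P7=49
Waiting(P2) = turnaround − burst = 42 − 10 = 32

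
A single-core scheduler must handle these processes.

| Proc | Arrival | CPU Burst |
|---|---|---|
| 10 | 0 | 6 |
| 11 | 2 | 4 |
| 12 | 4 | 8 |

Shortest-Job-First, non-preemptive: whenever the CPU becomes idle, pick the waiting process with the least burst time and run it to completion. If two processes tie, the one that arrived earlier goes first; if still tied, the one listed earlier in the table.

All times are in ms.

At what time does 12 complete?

Schedule: | 10 0-6 | 11 6-10 | 12 10-18 |
Completion: 10=6  11=10  12=18
Turnaround (C−A): 10=6  11=8  12=14

18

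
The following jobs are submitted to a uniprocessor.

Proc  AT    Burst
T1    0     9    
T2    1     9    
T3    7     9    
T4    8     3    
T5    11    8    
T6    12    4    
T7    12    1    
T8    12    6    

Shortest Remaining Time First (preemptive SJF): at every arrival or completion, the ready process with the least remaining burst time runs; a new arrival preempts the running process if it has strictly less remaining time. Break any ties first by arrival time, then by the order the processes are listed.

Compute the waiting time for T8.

5

Schedule: | T1 0-9 | T4 9-12 | T7 12-13 | T6 13-17 | T8 17-23 | T5 23-31 | T2 31-40 | T3 40-49 |
Completion: T1=9  T2=40  T3=49  T4=12  T5=31  T6=17  T7=13  T8=23
Turnaround (C−A): T1=9  T2=39  T3=42  T4=4  T5=20  T6=5  T7=1  T8=11
Waiting(T8) = turnaround − burst = 11 − 6 = 5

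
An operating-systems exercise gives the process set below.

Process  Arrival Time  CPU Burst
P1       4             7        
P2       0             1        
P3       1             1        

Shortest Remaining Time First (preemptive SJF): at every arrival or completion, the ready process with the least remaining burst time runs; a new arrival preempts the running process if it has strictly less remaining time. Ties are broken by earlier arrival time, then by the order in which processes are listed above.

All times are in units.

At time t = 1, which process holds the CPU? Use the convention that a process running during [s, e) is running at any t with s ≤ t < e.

Gantt: | P2 0-1 | P3 1-2 | idle 2-4 | P1 4-11 |
Completion: P1=11  P2=1  P3=2
Turnaround (C−A): P1=7  P2=1  P3=1

P3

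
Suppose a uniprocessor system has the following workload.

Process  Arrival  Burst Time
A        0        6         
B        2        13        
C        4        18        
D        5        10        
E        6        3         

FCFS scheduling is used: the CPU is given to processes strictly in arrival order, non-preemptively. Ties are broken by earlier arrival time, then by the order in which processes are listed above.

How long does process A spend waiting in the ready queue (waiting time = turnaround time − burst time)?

Timeline: | A 0-6 | B 6-19 | C 19-37 | D 37-47 | E 47-50 |
Completion: A=6  B=19  C=37  D=47  E=50
Waiting(A) = turnaround − burst = 6 − 6 = 0

0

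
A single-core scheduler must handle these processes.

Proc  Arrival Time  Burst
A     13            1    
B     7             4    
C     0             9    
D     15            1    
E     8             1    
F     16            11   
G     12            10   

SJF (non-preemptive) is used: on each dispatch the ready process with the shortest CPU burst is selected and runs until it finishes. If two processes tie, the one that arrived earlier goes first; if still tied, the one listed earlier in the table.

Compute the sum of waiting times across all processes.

19

Gantt: | C 0-9 | E 9-10 | B 10-14 | A 14-15 | D 15-16 | G 16-26 | F 26-37 |
Completion: A=15  B=14  C=9  D=16  E=10  F=37  G=26
Turnaround (C−A): A=2  B=7  C=9  D=1  E=2  F=21  G=14
Waiting = turnaround − burst: A=1, B=3, C=0, D=0, E=1, F=10, G=4
Total waiting = 1 + 3 + 0 + 0 + 1 + 10 + 4 = 19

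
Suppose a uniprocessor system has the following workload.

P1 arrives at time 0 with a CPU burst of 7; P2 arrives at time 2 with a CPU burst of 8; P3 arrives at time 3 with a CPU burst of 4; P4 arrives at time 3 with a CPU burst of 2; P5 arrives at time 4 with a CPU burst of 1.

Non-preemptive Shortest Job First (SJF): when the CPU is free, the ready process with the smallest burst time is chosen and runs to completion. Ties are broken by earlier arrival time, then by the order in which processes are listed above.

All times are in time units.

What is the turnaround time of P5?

4

Schedule: | P1 0-7 | P5 7-8 | P4 8-10 | P3 10-14 | P2 14-22 |
Completion: P1=7  P2=22  P3=14  P4=10  P5=8
Turnaround (C−A): P1=7  P2=20  P3=11  P4=7  P5=4
Turnaround(P5) = completion − arrival = 8 − 4 = 4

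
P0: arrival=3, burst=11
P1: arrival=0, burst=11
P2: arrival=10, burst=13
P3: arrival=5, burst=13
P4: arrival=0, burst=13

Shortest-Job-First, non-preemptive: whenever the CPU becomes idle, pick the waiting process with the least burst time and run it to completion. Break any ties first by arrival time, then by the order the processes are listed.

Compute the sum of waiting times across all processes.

Timeline: | P1 0-11 | P0 11-22 | P4 22-35 | P3 35-48 | P2 48-61 |
Completion: P0=22  P1=11  P2=61  P3=48  P4=35
Waiting = turnaround − burst: P0=8, P1=0, P2=38, P3=30, P4=22
Total waiting = 8 + 0 + 38 + 30 + 22 = 98

98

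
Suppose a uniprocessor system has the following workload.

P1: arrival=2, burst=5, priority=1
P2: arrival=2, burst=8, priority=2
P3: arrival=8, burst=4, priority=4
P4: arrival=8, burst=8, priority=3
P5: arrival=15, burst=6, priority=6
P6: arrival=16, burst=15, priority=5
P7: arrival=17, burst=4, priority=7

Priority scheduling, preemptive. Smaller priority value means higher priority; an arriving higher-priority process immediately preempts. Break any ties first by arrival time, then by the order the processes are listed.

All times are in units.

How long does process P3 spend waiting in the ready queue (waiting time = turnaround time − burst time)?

Schedule: | idle 0-2 | P1 2-7 | P2 7-15 | P4 15-23 | P3 23-27 | P6 27-42 | P5 42-48 | P7 48-52 |
Completion: P1=7  P2=15  P3=27  P4=23  P5=48  P6=42  P7=52
Turnaround (C−A): P1=5  P2=13  P3=19  P4=15  P5=33  P6=26  P7=35
Waiting(P3) = turnaround − burst = 19 − 4 = 15

15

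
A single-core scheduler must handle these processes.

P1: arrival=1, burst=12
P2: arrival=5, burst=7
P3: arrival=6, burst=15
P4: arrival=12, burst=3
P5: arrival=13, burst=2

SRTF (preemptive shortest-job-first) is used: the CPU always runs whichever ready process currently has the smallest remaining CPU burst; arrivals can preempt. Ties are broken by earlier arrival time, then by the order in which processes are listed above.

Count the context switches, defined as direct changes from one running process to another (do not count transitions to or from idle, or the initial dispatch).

Timeline: | idle 0-1 | P1 1-5 | P2 5-12 | P4 12-15 | P5 15-17 | P1 17-25 | P3 25-40 |
Completion: P1=25  P2=12  P3=40  P4=15  P5=17
Turnaround (C−A): P1=24  P2=7  P3=34  P4=3  P5=4

5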